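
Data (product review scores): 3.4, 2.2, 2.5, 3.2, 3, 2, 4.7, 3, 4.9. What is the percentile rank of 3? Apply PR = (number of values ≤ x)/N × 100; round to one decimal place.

55.6

N = 9.
Strictly below 3: 3. Equal to 3: 2.
PR = 5/9 × 100 = 55.6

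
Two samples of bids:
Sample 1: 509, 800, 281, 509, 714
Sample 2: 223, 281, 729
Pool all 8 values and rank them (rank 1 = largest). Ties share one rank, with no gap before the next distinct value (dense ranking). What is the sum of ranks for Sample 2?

Sorted (descending): 800, 729, 714, 509, 509, 281, 281, 223
The 2 values of 509 share dense rank 4.
The 2 values of 281 share dense rank 5.
Remaining distinct values take the next consecutive integers.
Sample 2 values → pooled ranks: 223→6, 281→5, 729→2
Rank sum = 6 + 5 + 2 = 13

13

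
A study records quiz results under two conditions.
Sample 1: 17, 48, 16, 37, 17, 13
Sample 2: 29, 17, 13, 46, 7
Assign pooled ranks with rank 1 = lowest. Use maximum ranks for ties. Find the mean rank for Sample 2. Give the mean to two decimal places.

Sorted (ascending): 7, 13, 13, 16, 17, 17, 17, 29, 37, 46, 48
The 2 values of 13 occupy positions 2–3 → each gets rank 3.
The 3 values of 17 occupy positions 5–7 → each gets rank 7.
Sample 2 values → pooled ranks: 29→8, 17→7, 13→3, 46→10, 7→1
Mean rank = (8 + 7 + 3 + 10 + 1) / 5 = 5.80

5.80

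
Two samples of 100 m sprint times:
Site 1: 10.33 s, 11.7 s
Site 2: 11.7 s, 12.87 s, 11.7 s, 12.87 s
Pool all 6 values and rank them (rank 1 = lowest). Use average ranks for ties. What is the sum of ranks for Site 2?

17

Sorted (ascending): 10.33, 11.7, 11.7, 11.7, 12.87, 12.87
The 3 values of 11.7 occupy positions 2–4 → average rank 3.
The 2 values of 12.87 occupy positions 5–6 → average rank (5+6)/2 = 5.5.
Site 2 values → pooled ranks: 11.7→3, 12.87→5.5, 11.7→3, 12.87→5.5
Rank sum = 3 + 5.5 + 3 + 5.5 = 17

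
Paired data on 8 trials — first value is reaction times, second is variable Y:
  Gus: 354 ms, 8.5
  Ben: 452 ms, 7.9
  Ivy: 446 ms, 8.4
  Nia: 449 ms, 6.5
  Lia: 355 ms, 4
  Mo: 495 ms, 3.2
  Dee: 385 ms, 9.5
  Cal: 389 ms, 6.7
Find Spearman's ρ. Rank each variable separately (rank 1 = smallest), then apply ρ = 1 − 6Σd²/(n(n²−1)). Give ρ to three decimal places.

-0.476

Ranks of variable 1: 1, 7, 5, 6, 2, 8, 3, 4
Ranks of variable 2: 7, 5, 6, 3, 2, 1, 8, 4
d = r₁ − r₂: -6, 2, -1, 3, 0, 7, -5, 0
d²: 36, 4, 1, 9, 0, 49, 25, 0; Σd² = 124
ρ = 1 − 6·124/(8·63) = 1 − 744/504 = -0.476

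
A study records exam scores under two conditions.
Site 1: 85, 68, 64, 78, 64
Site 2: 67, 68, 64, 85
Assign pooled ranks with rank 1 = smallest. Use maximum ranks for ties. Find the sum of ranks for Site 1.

28

Sorted (ascending): 64, 64, 64, 67, 68, 68, 78, 85, 85
The 3 values of 64 occupy positions 1–3 → each gets rank 3.
The 2 values of 68 occupy positions 5–6 → each gets rank 6.
The 2 values of 85 occupy positions 8–9 → each gets rank 9.
Site 1 values → pooled ranks: 85→9, 68→6, 64→3, 78→7, 64→3
Rank sum = 9 + 6 + 3 + 7 + 3 = 28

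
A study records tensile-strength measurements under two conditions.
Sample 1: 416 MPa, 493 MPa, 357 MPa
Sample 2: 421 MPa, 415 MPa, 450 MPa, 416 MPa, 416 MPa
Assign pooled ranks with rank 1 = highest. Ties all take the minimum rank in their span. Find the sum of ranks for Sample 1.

Sorted (descending): 493, 450, 421, 416, 416, 416, 415, 357
The 3 values of 416 occupy positions 4–6 → each gets rank 4.
Sample 1 values → pooled ranks: 416→4, 493→1, 357→8
Rank sum = 4 + 1 + 8 = 13

13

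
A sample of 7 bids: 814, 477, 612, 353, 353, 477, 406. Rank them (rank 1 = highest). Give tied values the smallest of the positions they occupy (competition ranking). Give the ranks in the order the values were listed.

Sorted (descending): 814, 612, 477, 477, 406, 353, 353
The 2 values of 477 occupy positions 3–4 → each gets rank 3.
The 2 values of 353 occupy positions 6–7 → each gets rank 6.

1, 3, 2, 6, 6, 3, 5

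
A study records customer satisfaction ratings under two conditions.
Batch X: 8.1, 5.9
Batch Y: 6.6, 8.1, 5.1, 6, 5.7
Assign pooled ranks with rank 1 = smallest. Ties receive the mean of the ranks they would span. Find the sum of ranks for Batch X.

9.5

Sorted (ascending): 5.1, 5.7, 5.9, 6, 6.6, 8.1, 8.1
The 2 values of 8.1 occupy positions 6–7 → average rank (6+7)/2 = 6.5.
Batch X values → pooled ranks: 8.1→6.5, 5.9→3
Rank sum = 6.5 + 3 = 9.5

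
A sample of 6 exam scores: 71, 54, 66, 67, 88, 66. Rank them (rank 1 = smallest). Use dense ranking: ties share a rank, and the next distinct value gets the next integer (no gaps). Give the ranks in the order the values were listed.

4, 1, 2, 3, 5, 2

Sorted (ascending): 54, 66, 66, 67, 71, 88
The 2 values of 66 share dense rank 2.
Remaining distinct values take the next consecutive integers.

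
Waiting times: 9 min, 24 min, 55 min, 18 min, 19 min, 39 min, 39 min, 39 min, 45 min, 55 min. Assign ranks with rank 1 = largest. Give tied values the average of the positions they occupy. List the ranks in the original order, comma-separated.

Sorted (descending): 55, 55, 45, 39, 39, 39, 24, 19, 18, 9
The 2 values of 55 occupy positions 1–2 → average rank (1+2)/2 = 1.5.
The 3 values of 39 occupy positions 4–6 → average rank 5.

10, 7, 1.5, 9, 8, 5, 5, 5, 3, 1.5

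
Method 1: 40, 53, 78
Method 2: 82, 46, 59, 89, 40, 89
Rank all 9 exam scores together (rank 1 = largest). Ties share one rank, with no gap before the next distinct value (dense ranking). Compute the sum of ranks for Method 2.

21

Sorted (descending): 89, 89, 82, 78, 59, 53, 46, 40, 40
The 2 values of 89 share dense rank 1.
The 2 values of 40 share dense rank 7.
Remaining distinct values take the next consecutive integers.
Method 2 values → pooled ranks: 82→2, 46→6, 59→4, 89→1, 40→7, 89→1
Rank sum = 2 + 6 + 4 + 1 + 7 + 1 = 21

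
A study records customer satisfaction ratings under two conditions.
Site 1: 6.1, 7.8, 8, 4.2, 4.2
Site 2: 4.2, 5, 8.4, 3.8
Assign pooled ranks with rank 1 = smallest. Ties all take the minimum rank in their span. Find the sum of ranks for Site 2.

Sorted (ascending): 3.8, 4.2, 4.2, 4.2, 5, 6.1, 7.8, 8, 8.4
The 3 values of 4.2 occupy positions 2–4 → each gets rank 2.
Site 2 values → pooled ranks: 4.2→2, 5→5, 8.4→9, 3.8→1
Rank sum = 2 + 5 + 9 + 1 = 17

17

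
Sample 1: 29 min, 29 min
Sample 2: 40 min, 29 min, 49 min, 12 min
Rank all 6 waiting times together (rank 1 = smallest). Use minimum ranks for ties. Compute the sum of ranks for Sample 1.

4

Sorted (ascending): 12, 29, 29, 29, 40, 49
The 3 values of 29 occupy positions 2–4 → each gets rank 2.
Sample 1 values → pooled ranks: 29→2, 29→2
Rank sum = 2 + 2 = 4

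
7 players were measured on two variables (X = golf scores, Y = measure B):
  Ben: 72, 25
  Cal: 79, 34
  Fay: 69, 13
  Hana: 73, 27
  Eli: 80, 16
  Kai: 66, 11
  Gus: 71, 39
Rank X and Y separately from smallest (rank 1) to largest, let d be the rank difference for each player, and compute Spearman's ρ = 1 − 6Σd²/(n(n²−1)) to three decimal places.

Ranks of variable 1: 4, 6, 2, 5, 7, 1, 3
Ranks of variable 2: 4, 6, 2, 5, 3, 1, 7
d = r₁ − r₂: 0, 0, 0, 0, 4, 0, -4
d²: 0, 0, 0, 0, 16, 0, 16; Σd² = 32
ρ = 1 − 6·32/(7·48) = 1 − 192/336 = 0.429

0.429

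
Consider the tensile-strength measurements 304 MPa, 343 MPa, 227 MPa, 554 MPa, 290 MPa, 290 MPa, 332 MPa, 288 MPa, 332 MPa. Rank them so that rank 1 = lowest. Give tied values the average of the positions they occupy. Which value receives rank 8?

343

Sorted (ascending): 227, 288, 290, 290, 304, 332, 332, 343, 554
The 2 values of 290 occupy positions 3–4 → average rank (3+4)/2 = 3.5.
The 2 values of 332 occupy positions 6–7 → average rank (6+7)/2 = 6.5.
Rank 8 → value 343.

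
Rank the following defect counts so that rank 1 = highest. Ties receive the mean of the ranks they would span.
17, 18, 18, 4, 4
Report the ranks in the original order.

3, 1.5, 1.5, 4.5, 4.5

Sorted (descending): 18, 18, 17, 4, 4
The 2 values of 18 occupy positions 1–2 → average rank (1+2)/2 = 1.5.
The 2 values of 4 occupy positions 4–5 → average rank (4+5)/2 = 4.5.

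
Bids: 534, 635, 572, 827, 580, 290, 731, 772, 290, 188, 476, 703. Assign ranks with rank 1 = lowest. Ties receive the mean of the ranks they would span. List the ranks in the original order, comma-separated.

5, 8, 6, 12, 7, 2.5, 10, 11, 2.5, 1, 4, 9

Sorted (ascending): 188, 290, 290, 476, 534, 572, 580, 635, 703, 731, 772, 827
The 2 values of 290 occupy positions 2–3 → average rank (2+3)/2 = 2.5.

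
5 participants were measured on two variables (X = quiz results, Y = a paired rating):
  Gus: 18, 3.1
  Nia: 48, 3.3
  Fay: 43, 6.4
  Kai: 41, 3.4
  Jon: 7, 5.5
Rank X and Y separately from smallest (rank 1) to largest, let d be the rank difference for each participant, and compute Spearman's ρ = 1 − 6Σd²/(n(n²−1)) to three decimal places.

0.000

Ranks of variable 1: 2, 5, 4, 3, 1
Ranks of variable 2: 1, 2, 5, 3, 4
d = r₁ − r₂: 1, 3, -1, 0, -3
d²: 1, 9, 1, 0, 9; Σd² = 20
ρ = 1 − 6·20/(5·24) = 1 − 120/120 = 0.000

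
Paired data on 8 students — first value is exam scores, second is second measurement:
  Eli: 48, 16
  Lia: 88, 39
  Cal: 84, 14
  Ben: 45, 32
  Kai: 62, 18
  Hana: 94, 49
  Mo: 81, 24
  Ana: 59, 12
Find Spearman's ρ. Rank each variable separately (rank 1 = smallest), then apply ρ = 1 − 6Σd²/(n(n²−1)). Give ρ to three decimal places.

0.452

Ranks of variable 1: 2, 7, 6, 1, 4, 8, 5, 3
Ranks of variable 2: 3, 7, 2, 6, 4, 8, 5, 1
d = r₁ − r₂: -1, 0, 4, -5, 0, 0, 0, 2
d²: 1, 0, 16, 25, 0, 0, 0, 4; Σd² = 46
ρ = 1 − 6·46/(8·63) = 1 − 276/504 = 0.452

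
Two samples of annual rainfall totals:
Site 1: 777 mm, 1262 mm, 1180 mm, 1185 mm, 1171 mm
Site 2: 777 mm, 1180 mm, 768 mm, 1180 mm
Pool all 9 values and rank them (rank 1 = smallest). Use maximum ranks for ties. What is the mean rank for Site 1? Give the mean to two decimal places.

6.20

Sorted (ascending): 768, 777, 777, 1171, 1180, 1180, 1180, 1185, 1262
The 2 values of 777 occupy positions 2–3 → each gets rank 3.
The 3 values of 1180 occupy positions 5–7 → each gets rank 7.
Site 1 values → pooled ranks: 777→3, 1262→9, 1180→7, 1185→8, 1171→4
Mean rank = (3 + 9 + 7 + 8 + 4) / 5 = 6.20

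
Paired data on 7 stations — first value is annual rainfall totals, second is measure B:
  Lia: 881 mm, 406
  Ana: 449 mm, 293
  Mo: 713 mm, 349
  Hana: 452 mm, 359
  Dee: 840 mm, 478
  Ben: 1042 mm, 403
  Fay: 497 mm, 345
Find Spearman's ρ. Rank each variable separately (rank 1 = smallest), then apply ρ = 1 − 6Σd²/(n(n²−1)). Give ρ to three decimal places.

0.750

Ranks of variable 1: 6, 1, 4, 2, 5, 7, 3
Ranks of variable 2: 6, 1, 3, 4, 7, 5, 2
d = r₁ − r₂: 0, 0, 1, -2, -2, 2, 1
d²: 0, 0, 1, 4, 4, 4, 1; Σd² = 14
ρ = 1 − 6·14/(7·48) = 1 − 84/336 = 0.750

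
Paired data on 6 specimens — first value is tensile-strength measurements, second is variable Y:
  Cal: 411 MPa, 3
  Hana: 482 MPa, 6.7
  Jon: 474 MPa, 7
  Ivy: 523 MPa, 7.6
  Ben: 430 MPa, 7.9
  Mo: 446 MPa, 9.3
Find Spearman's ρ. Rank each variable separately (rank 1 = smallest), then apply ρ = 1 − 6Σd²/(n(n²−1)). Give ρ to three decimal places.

0.086

Ranks of variable 1: 1, 5, 4, 6, 2, 3
Ranks of variable 2: 1, 2, 3, 4, 5, 6
d = r₁ − r₂: 0, 3, 1, 2, -3, -3
d²: 0, 9, 1, 4, 9, 9; Σd² = 32
ρ = 1 − 6·32/(6·35) = 1 − 192/210 = 0.086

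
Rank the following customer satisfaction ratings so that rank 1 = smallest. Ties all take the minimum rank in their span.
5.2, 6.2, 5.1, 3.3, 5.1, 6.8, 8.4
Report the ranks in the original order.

4, 5, 2, 1, 2, 6, 7

Sorted (ascending): 3.3, 5.1, 5.1, 5.2, 6.2, 6.8, 8.4
The 2 values of 5.1 occupy positions 2–3 → each gets rank 2.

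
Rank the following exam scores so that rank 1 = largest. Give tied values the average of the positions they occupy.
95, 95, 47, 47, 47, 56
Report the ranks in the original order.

1.5, 1.5, 5, 5, 5, 3

Sorted (descending): 95, 95, 56, 47, 47, 47
The 2 values of 95 occupy positions 1–2 → average rank (1+2)/2 = 1.5.
The 3 values of 47 occupy positions 4–6 → average rank 5.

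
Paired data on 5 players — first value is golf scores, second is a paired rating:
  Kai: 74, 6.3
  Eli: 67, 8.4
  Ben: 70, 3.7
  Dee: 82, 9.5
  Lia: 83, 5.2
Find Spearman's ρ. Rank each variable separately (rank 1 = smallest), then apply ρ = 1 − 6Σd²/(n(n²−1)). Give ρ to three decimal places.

0.000

Ranks of variable 1: 3, 1, 2, 4, 5
Ranks of variable 2: 3, 4, 1, 5, 2
d = r₁ − r₂: 0, -3, 1, -1, 3
d²: 0, 9, 1, 1, 9; Σd² = 20
ρ = 1 − 6·20/(5·24) = 1 − 120/120 = 0.000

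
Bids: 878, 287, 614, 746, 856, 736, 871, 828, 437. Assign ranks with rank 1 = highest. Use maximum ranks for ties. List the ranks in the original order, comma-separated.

Sorted (descending): 878, 871, 856, 828, 746, 736, 614, 437, 287
No ties — each value takes its position as its rank.

1, 9, 7, 5, 3, 6, 2, 4, 8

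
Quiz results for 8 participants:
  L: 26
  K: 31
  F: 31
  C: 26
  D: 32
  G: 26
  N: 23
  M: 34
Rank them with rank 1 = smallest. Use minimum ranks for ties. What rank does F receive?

Sorted (ascending): 23, 26, 26, 26, 31, 31, 32, 34
The 3 values of 26 occupy positions 2–4 → each gets rank 2.
The 2 values of 31 occupy positions 5–6 → each gets rank 5.
F has value 31 → rank 5.

5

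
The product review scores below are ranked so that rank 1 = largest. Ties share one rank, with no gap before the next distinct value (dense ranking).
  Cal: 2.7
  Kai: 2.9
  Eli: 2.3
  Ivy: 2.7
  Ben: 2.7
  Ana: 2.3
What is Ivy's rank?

Sorted (descending): 2.9, 2.7, 2.7, 2.7, 2.3, 2.3
The 3 values of 2.7 share dense rank 2.
The 2 values of 2.3 share dense rank 3.
Remaining distinct values take the next consecutive integers.
Ivy has value 2.7 → rank 2.

2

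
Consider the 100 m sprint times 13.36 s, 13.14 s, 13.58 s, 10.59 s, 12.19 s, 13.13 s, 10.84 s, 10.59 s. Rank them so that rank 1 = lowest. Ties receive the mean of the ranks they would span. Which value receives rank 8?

Sorted (ascending): 10.59, 10.59, 10.84, 12.19, 13.13, 13.14, 13.36, 13.58
The 2 values of 10.59 occupy positions 1–2 → average rank (1+2)/2 = 1.5.
Rank 8 → value 13.58.

13.58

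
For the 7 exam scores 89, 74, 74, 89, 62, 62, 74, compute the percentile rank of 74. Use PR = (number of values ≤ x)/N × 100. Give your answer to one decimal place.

71.4

N = 7.
Strictly below 74: 2. Equal to 74: 3.
PR = 5/7 × 100 = 71.4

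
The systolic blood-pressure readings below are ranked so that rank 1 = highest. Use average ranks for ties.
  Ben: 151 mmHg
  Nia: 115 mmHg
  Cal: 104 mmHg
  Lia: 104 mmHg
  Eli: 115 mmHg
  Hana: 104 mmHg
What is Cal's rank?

Sorted (descending): 151, 115, 115, 104, 104, 104
The 2 values of 115 occupy positions 2–3 → average rank (2+3)/2 = 2.5.
The 3 values of 104 occupy positions 4–6 → average rank 5.
Cal has value 104 mmHg → rank 5.

5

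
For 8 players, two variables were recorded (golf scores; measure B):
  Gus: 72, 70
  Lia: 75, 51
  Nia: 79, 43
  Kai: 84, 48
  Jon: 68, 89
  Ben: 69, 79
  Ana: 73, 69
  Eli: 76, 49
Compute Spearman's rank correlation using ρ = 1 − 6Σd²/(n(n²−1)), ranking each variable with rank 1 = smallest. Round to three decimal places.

-0.976

Ranks of variable 1: 3, 5, 7, 8, 1, 2, 4, 6
Ranks of variable 2: 6, 4, 1, 2, 8, 7, 5, 3
d = r₁ − r₂: -3, 1, 6, 6, -7, -5, -1, 3
d²: 9, 1, 36, 36, 49, 25, 1, 9; Σd² = 166
ρ = 1 − 6·166/(8·63) = 1 − 996/504 = -0.976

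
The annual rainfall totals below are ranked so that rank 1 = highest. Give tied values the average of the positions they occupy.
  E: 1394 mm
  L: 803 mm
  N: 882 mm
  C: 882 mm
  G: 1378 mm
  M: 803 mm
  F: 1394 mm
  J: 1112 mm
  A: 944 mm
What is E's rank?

Sorted (descending): 1394, 1394, 1378, 1112, 944, 882, 882, 803, 803
The 2 values of 1394 occupy positions 1–2 → average rank (1+2)/2 = 1.5.
The 2 values of 882 occupy positions 6–7 → average rank (6+7)/2 = 6.5.
The 2 values of 803 occupy positions 8–9 → average rank (8+9)/2 = 8.5.
E has value 1394 mm → rank 1.5.

1.5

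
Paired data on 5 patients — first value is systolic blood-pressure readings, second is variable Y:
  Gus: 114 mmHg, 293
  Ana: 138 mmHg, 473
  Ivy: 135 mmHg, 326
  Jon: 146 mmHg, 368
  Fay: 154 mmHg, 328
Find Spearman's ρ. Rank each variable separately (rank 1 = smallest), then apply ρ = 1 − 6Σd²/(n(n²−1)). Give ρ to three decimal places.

Ranks of variable 1: 1, 3, 2, 4, 5
Ranks of variable 2: 1, 5, 2, 4, 3
d = r₁ − r₂: 0, -2, 0, 0, 2
d²: 0, 4, 0, 0, 4; Σd² = 8
ρ = 1 − 6·8/(5·24) = 1 − 48/120 = 0.600

0.600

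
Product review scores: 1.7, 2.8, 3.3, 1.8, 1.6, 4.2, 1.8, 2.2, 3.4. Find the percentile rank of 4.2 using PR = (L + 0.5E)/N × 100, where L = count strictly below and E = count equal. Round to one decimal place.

N = 9.
Strictly below 4.2: 8. Equal to 4.2: 1.
PR = (8 + 0.5·1)/9 × 100 = 94.4

94.4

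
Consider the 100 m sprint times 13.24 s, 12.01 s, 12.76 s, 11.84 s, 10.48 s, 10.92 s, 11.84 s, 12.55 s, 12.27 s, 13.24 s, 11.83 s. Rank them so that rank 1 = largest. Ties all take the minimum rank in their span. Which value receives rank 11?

Sorted (descending): 13.24, 13.24, 12.76, 12.55, 12.27, 12.01, 11.84, 11.84, 11.83, 10.92, 10.48
The 2 values of 13.24 occupy positions 1–2 → each gets rank 1.
The 2 values of 11.84 occupy positions 7–8 → each gets rank 7.
Rank 11 → value 10.48.

10.48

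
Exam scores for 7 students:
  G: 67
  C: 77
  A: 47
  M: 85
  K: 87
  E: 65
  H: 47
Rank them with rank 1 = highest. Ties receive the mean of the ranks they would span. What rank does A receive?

Sorted (descending): 87, 85, 77, 67, 65, 47, 47
The 2 values of 47 occupy positions 6–7 → average rank (6+7)/2 = 6.5.
A has value 47 → rank 6.5.

6.5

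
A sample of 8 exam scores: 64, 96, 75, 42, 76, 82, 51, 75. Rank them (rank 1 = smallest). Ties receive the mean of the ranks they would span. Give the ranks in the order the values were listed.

3, 8, 4.5, 1, 6, 7, 2, 4.5

Sorted (ascending): 42, 51, 64, 75, 75, 76, 82, 96
The 2 values of 75 occupy positions 4–5 → average rank (4+5)/2 = 4.5.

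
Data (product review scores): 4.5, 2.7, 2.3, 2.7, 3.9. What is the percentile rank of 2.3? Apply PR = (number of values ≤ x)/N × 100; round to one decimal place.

N = 5.
Strictly below 2.3: 0. Equal to 2.3: 1.
PR = 1/5 × 100 = 20.0

20.0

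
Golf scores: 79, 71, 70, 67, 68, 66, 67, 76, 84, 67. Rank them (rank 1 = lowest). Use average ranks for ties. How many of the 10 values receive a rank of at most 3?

4

Sorted (ascending): 66, 67, 67, 67, 68, 70, 71, 76, 79, 84
The 3 values of 67 occupy positions 2–4 → average rank 3.
Ranks ≤ 3: {1, 3, 3, 3} → 4 values.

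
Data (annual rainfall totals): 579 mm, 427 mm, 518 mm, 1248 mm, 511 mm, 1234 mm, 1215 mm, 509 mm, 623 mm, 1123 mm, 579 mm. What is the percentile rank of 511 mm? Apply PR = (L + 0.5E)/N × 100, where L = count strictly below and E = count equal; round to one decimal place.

N = 11.
Strictly below 511: 2. Equal to 511: 1.
PR = (2 + 0.5·1)/11 × 100 = 22.7

22.7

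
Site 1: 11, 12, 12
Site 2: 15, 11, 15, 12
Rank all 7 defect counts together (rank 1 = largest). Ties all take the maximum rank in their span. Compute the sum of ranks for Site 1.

Sorted (descending): 15, 15, 12, 12, 12, 11, 11
The 2 values of 15 occupy positions 1–2 → each gets rank 2.
The 3 values of 12 occupy positions 3–5 → each gets rank 5.
The 2 values of 11 occupy positions 6–7 → each gets rank 7.
Site 1 values → pooled ranks: 11→7, 12→5, 12→5
Rank sum = 7 + 5 + 5 = 17

17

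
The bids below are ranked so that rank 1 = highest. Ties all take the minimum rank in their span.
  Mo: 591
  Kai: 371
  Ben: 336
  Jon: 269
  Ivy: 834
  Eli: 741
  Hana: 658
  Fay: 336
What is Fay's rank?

Sorted (descending): 834, 741, 658, 591, 371, 336, 336, 269
The 2 values of 336 occupy positions 6–7 → each gets rank 6.
Fay has value 336 → rank 6.

6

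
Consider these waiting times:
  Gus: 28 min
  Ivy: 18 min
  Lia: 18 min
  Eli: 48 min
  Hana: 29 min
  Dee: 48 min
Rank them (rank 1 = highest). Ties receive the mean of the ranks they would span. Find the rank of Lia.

5.5

Sorted (descending): 48, 48, 29, 28, 18, 18
The 2 values of 48 occupy positions 1–2 → average rank (1+2)/2 = 1.5.
The 2 values of 18 occupy positions 5–6 → average rank (5+6)/2 = 5.5.
Lia has value 18 min → rank 5.5.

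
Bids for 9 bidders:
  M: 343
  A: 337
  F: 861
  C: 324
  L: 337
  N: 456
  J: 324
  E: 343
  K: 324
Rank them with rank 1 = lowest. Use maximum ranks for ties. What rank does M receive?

7

Sorted (ascending): 324, 324, 324, 337, 337, 343, 343, 456, 861
The 3 values of 324 occupy positions 1–3 → each gets rank 3.
The 2 values of 337 occupy positions 4–5 → each gets rank 5.
The 2 values of 343 occupy positions 6–7 → each gets rank 7.
M has value 343 → rank 7.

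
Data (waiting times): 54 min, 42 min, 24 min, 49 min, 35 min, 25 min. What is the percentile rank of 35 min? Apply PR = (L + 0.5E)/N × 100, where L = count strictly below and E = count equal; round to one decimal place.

41.7

N = 6.
Strictly below 35: 2. Equal to 35: 1.
PR = (2 + 0.5·1)/6 × 100 = 41.7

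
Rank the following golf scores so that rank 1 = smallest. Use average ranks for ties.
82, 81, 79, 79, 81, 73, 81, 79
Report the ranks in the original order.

8, 6, 3, 3, 6, 1, 6, 3

Sorted (ascending): 73, 79, 79, 79, 81, 81, 81, 82
The 3 values of 79 occupy positions 2–4 → average rank 3.
The 3 values of 81 occupy positions 5–7 → average rank 6.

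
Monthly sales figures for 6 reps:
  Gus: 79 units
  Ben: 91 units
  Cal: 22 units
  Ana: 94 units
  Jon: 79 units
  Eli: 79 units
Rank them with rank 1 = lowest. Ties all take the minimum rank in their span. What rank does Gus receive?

Sorted (ascending): 22, 79, 79, 79, 91, 94
The 3 values of 79 occupy positions 2–4 → each gets rank 2.
Gus has value 79 units → rank 2.

2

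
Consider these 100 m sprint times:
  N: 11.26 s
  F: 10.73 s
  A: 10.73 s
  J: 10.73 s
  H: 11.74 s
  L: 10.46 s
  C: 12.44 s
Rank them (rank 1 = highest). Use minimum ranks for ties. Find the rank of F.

Sorted (descending): 12.44, 11.74, 11.26, 10.73, 10.73, 10.73, 10.46
The 3 values of 10.73 occupy positions 4–6 → each gets rank 4.
F has value 10.73 s → rank 4.

4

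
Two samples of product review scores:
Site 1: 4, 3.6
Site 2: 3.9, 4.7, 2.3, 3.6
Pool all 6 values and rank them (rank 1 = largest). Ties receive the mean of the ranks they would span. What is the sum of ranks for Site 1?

Sorted (descending): 4.7, 4, 3.9, 3.6, 3.6, 2.3
The 2 values of 3.6 occupy positions 4–5 → average rank (4+5)/2 = 4.5.
Site 1 values → pooled ranks: 4→2, 3.6→4.5
Rank sum = 2 + 4.5 = 6.5

6.5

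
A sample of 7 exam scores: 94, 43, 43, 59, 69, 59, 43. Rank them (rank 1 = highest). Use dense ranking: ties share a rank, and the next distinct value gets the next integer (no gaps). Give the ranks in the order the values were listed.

1, 4, 4, 3, 2, 3, 4

Sorted (descending): 94, 69, 59, 59, 43, 43, 43
The 2 values of 59 share dense rank 3.
The 3 values of 43 share dense rank 4.
Remaining distinct values take the next consecutive integers.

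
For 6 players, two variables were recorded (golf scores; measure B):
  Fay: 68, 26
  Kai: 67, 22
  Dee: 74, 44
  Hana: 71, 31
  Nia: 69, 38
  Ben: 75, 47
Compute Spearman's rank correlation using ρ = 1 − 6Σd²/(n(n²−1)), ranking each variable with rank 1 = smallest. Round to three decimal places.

0.943

Ranks of variable 1: 2, 1, 5, 4, 3, 6
Ranks of variable 2: 2, 1, 5, 3, 4, 6
d = r₁ − r₂: 0, 0, 0, 1, -1, 0
d²: 0, 0, 0, 1, 1, 0; Σd² = 2
ρ = 1 − 6·2/(6·35) = 1 − 12/210 = 0.943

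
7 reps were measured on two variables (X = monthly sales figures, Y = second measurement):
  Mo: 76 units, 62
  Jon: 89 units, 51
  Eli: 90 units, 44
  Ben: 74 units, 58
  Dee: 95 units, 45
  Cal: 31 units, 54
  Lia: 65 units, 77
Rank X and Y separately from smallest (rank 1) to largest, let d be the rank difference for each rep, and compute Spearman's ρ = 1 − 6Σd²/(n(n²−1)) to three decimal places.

Ranks of variable 1: 4, 5, 6, 3, 7, 1, 2
Ranks of variable 2: 6, 3, 1, 5, 2, 4, 7
d = r₁ − r₂: -2, 2, 5, -2, 5, -3, -5
d²: 4, 4, 25, 4, 25, 9, 25; Σd² = 96
ρ = 1 − 6·96/(7·48) = 1 − 576/336 = -0.714

-0.714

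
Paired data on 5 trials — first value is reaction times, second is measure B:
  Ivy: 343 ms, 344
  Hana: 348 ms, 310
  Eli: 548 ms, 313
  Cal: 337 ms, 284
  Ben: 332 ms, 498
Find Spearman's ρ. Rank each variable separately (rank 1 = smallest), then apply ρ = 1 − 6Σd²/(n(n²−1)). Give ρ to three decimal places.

-0.300

Ranks of variable 1: 3, 4, 5, 2, 1
Ranks of variable 2: 4, 2, 3, 1, 5
d = r₁ − r₂: -1, 2, 2, 1, -4
d²: 1, 4, 4, 1, 16; Σd² = 26
ρ = 1 − 6·26/(5·24) = 1 − 156/120 = -0.300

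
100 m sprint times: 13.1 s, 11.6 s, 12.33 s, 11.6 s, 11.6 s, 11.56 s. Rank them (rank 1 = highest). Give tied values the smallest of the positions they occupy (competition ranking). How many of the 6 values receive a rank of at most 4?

Sorted (descending): 13.1, 12.33, 11.6, 11.6, 11.6, 11.56
The 3 values of 11.6 occupy positions 3–5 → each gets rank 3.
Ranks ≤ 4: {1, 2, 3, 3, 3} → 5 values.

5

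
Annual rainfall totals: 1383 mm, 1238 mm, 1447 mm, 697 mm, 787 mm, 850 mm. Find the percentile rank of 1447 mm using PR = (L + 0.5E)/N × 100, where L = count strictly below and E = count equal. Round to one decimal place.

91.7

N = 6.
Strictly below 1447: 5. Equal to 1447: 1.
PR = (5 + 0.5·1)/6 × 100 = 91.7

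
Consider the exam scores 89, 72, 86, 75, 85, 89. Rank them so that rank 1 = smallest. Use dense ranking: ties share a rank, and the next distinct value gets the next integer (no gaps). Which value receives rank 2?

Sorted (ascending): 72, 75, 85, 86, 89, 89
The 2 values of 89 share dense rank 5.
Remaining distinct values take the next consecutive integers.
Rank 2 → value 75.

75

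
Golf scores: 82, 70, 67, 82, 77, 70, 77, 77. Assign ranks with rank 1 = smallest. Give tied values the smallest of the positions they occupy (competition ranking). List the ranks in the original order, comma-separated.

Sorted (ascending): 67, 70, 70, 77, 77, 77, 82, 82
The 2 values of 70 occupy positions 2–3 → each gets rank 2.
The 3 values of 77 occupy positions 4–6 → each gets rank 4.
The 2 values of 82 occupy positions 7–8 → each gets rank 7.

7, 2, 1, 7, 4, 2, 4, 4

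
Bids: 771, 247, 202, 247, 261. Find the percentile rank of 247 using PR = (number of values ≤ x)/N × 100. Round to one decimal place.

60.0

N = 5.
Strictly below 247: 1. Equal to 247: 2.
PR = 3/5 × 100 = 60.0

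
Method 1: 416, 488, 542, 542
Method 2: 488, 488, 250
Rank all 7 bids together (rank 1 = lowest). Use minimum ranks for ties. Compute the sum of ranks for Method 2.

7

Sorted (ascending): 250, 416, 488, 488, 488, 542, 542
The 3 values of 488 occupy positions 3–5 → each gets rank 3.
The 2 values of 542 occupy positions 6–7 → each gets rank 6.
Method 2 values → pooled ranks: 488→3, 488→3, 250→1
Rank sum = 3 + 3 + 1 = 7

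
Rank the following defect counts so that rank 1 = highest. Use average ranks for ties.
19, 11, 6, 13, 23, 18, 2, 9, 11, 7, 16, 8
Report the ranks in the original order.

2, 6.5, 11, 5, 1, 3, 12, 8, 6.5, 10, 4, 9

Sorted (descending): 23, 19, 18, 16, 13, 11, 11, 9, 8, 7, 6, 2
The 2 values of 11 occupy positions 6–7 → average rank (6+7)/2 = 6.5.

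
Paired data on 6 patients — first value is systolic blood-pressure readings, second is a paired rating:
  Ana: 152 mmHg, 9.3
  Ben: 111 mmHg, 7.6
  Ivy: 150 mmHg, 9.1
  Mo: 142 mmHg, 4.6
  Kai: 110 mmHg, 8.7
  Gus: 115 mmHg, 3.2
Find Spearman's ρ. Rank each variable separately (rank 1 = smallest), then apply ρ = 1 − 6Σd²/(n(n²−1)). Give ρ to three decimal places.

0.486

Ranks of variable 1: 6, 2, 5, 4, 1, 3
Ranks of variable 2: 6, 3, 5, 2, 4, 1
d = r₁ − r₂: 0, -1, 0, 2, -3, 2
d²: 0, 1, 0, 4, 9, 4; Σd² = 18
ρ = 1 − 6·18/(6·35) = 1 − 108/210 = 0.486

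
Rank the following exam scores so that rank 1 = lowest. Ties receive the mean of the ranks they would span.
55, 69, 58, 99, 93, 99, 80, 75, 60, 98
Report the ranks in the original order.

1, 4, 2, 9.5, 7, 9.5, 6, 5, 3, 8

Sorted (ascending): 55, 58, 60, 69, 75, 80, 93, 98, 99, 99
The 2 values of 99 occupy positions 9–10 → average rank (9+10)/2 = 9.5.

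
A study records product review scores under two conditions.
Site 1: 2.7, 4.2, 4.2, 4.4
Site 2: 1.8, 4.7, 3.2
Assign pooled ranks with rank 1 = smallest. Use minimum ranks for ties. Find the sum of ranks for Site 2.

11

Sorted (ascending): 1.8, 2.7, 3.2, 4.2, 4.2, 4.4, 4.7
The 2 values of 4.2 occupy positions 4–5 → each gets rank 4.
Site 2 values → pooled ranks: 1.8→1, 4.7→7, 3.2→3
Rank sum = 1 + 7 + 3 = 11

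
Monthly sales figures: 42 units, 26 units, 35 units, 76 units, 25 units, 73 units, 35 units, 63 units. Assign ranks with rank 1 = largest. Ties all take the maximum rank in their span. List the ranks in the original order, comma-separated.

4, 7, 6, 1, 8, 2, 6, 3

Sorted (descending): 76, 73, 63, 42, 35, 35, 26, 25
The 2 values of 35 occupy positions 5–6 → each gets rank 6.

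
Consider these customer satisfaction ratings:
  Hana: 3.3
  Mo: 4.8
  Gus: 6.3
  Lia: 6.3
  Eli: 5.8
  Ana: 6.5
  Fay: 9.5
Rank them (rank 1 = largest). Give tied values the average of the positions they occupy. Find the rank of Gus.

3.5

Sorted (descending): 9.5, 6.5, 6.3, 6.3, 5.8, 4.8, 3.3
The 2 values of 6.3 occupy positions 3–4 → average rank (3+4)/2 = 3.5.
Gus has value 6.3 → rank 3.5.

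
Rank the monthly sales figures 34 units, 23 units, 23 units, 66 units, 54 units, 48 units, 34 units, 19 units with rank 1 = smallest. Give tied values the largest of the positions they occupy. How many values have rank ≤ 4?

Sorted (ascending): 19, 23, 23, 34, 34, 48, 54, 66
The 2 values of 23 occupy positions 2–3 → each gets rank 3.
The 2 values of 34 occupy positions 4–5 → each gets rank 5.
Ranks ≤ 4: {1, 3, 3} → 3 values.

3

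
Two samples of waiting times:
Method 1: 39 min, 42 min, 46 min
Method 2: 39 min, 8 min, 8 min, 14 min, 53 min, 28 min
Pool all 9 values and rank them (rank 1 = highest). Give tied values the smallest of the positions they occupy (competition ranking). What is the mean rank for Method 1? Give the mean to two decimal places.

3.00

Sorted (descending): 53, 46, 42, 39, 39, 28, 14, 8, 8
The 2 values of 39 occupy positions 4–5 → each gets rank 4.
The 2 values of 8 occupy positions 8–9 → each gets rank 8.
Method 1 values → pooled ranks: 39→4, 42→3, 46→2
Mean rank = (4 + 3 + 2) / 3 = 3.00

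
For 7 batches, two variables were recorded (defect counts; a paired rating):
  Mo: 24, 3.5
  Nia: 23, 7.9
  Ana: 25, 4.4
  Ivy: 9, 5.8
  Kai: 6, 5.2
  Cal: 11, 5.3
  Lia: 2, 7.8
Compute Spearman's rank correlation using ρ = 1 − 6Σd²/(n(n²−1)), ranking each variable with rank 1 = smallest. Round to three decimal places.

-0.500

Ranks of variable 1: 6, 5, 7, 3, 2, 4, 1
Ranks of variable 2: 1, 7, 2, 5, 3, 4, 6
d = r₁ − r₂: 5, -2, 5, -2, -1, 0, -5
d²: 25, 4, 25, 4, 1, 0, 25; Σd² = 84
ρ = 1 − 6·84/(7·48) = 1 − 504/336 = -0.500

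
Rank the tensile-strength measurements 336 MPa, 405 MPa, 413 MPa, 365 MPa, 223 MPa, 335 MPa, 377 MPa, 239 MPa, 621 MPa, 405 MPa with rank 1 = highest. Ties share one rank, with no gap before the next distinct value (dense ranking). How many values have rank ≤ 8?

Sorted (descending): 621, 413, 405, 405, 377, 365, 336, 335, 239, 223
The 2 values of 405 share dense rank 3.
Remaining distinct values take the next consecutive integers.
Ranks ≤ 8: {1, 2, 3, 3, 4, 5, 6, 7, 8} → 9 values.

9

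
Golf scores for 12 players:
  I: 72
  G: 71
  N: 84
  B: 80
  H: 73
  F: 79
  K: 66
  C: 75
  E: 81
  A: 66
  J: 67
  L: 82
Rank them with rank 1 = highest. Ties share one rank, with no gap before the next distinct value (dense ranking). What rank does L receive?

2

Sorted (descending): 84, 82, 81, 80, 79, 75, 73, 72, 71, 67, 66, 66
The 2 values of 66 share dense rank 11.
Remaining distinct values take the next consecutive integers.
L has value 82 → rank 2.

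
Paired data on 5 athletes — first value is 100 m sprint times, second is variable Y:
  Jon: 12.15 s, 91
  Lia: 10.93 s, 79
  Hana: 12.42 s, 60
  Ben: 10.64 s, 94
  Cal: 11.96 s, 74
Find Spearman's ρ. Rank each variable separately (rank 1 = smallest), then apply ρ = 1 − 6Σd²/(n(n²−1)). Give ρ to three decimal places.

-0.700

Ranks of variable 1: 4, 2, 5, 1, 3
Ranks of variable 2: 4, 3, 1, 5, 2
d = r₁ − r₂: 0, -1, 4, -4, 1
d²: 0, 1, 16, 16, 1; Σd² = 34
ρ = 1 − 6·34/(5·24) = 1 − 204/120 = -0.700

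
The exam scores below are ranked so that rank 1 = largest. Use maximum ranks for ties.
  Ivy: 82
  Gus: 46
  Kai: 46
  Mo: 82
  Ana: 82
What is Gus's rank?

5

Sorted (descending): 82, 82, 82, 46, 46
The 3 values of 82 occupy positions 1–3 → each gets rank 3.
The 2 values of 46 occupy positions 4–5 → each gets rank 5.
Gus has value 46 → rank 5.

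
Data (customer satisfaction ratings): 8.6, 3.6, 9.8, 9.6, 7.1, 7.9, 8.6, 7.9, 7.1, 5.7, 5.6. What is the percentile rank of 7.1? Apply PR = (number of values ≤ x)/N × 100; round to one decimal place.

N = 11.
Strictly below 7.1: 3. Equal to 7.1: 2.
PR = 5/11 × 100 = 45.5

45.5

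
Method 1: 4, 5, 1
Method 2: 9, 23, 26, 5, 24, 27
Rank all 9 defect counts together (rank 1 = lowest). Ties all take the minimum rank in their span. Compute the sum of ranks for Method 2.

38

Sorted (ascending): 1, 4, 5, 5, 9, 23, 24, 26, 27
The 2 values of 5 occupy positions 3–4 → each gets rank 3.
Method 2 values → pooled ranks: 9→5, 23→6, 26→8, 5→3, 24→7, 27→9
Rank sum = 5 + 6 + 8 + 3 + 7 + 9 = 38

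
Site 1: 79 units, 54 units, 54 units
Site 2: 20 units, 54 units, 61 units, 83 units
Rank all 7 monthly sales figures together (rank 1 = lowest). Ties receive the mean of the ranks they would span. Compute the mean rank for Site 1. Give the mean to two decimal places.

4.00

Sorted (ascending): 20, 54, 54, 54, 61, 79, 83
The 3 values of 54 occupy positions 2–4 → average rank 3.
Site 1 values → pooled ranks: 79→6, 54→3, 54→3
Mean rank = (6 + 3 + 3) / 3 = 4.00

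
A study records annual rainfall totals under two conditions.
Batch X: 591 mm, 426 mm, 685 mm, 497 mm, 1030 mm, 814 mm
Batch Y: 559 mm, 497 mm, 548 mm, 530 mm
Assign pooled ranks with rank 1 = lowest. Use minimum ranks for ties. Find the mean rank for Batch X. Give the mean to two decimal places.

Sorted (ascending): 426, 497, 497, 530, 548, 559, 591, 685, 814, 1030
The 2 values of 497 occupy positions 2–3 → each gets rank 2.
Batch X values → pooled ranks: 591→7, 426→1, 685→8, 497→2, 1030→10, 814→9
Mean rank = (7 + 1 + 8 + 2 + 10 + 9) / 6 = 6.17

6.17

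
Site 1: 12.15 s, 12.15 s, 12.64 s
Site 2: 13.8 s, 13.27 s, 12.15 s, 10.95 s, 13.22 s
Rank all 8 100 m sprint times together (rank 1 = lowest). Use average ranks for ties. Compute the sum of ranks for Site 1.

Sorted (ascending): 10.95, 12.15, 12.15, 12.15, 12.64, 13.22, 13.27, 13.8
The 3 values of 12.15 occupy positions 2–4 → average rank 3.
Site 1 values → pooled ranks: 12.15→3, 12.15→3, 12.64→5
Rank sum = 3 + 3 + 5 = 11

11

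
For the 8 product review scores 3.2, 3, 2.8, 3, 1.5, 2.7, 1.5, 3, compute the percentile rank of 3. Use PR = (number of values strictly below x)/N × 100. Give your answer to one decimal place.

50.0

N = 8.
Strictly below 3: 4. Equal to 3: 3.
PR = 4/8 × 100 = 50.0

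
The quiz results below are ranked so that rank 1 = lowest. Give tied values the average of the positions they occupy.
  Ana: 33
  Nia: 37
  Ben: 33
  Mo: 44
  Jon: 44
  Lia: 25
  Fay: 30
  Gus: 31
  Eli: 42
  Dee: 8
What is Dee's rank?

1

Sorted (ascending): 8, 25, 30, 31, 33, 33, 37, 42, 44, 44
The 2 values of 33 occupy positions 5–6 → average rank (5+6)/2 = 5.5.
The 2 values of 44 occupy positions 9–10 → average rank (9+10)/2 = 9.5.
Dee has value 8 → rank 1.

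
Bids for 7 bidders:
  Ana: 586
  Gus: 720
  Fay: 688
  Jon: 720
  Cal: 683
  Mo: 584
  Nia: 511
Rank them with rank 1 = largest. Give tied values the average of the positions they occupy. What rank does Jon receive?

1.5

Sorted (descending): 720, 720, 688, 683, 586, 584, 511
The 2 values of 720 occupy positions 1–2 → average rank (1+2)/2 = 1.5.
Jon has value 720 → rank 1.5.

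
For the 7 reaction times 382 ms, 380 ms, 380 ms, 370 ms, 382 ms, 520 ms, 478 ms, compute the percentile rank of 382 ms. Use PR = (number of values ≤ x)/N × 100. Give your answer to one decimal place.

N = 7.
Strictly below 382: 3. Equal to 382: 2.
PR = 5/7 × 100 = 71.4

71.4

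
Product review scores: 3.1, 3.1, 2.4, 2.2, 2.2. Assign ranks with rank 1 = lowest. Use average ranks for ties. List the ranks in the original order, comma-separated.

4.5, 4.5, 3, 1.5, 1.5

Sorted (ascending): 2.2, 2.2, 2.4, 3.1, 3.1
The 2 values of 2.2 occupy positions 1–2 → average rank (1+2)/2 = 1.5.
The 2 values of 3.1 occupy positions 4–5 → average rank (4+5)/2 = 4.5.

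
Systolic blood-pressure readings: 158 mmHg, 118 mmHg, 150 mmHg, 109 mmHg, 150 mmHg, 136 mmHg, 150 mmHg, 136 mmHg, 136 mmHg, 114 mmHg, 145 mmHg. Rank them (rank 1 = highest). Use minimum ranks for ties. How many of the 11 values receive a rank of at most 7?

Sorted (descending): 158, 150, 150, 150, 145, 136, 136, 136, 118, 114, 109
The 3 values of 150 occupy positions 2–4 → each gets rank 2.
The 3 values of 136 occupy positions 6–8 → each gets rank 6.
Ranks ≤ 7: {1, 2, 2, 2, 5, 6, 6, 6} → 8 values.

8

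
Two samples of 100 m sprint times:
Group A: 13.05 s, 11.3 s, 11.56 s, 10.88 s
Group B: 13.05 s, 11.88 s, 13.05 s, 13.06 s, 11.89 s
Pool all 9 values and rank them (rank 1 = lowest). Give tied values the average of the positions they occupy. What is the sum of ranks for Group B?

32

Sorted (ascending): 10.88, 11.3, 11.56, 11.88, 11.89, 13.05, 13.05, 13.05, 13.06
The 3 values of 13.05 occupy positions 6–8 → average rank 7.
Group B values → pooled ranks: 13.05→7, 11.88→4, 13.05→7, 13.06→9, 11.89→5
Rank sum = 7 + 4 + 7 + 9 + 5 = 32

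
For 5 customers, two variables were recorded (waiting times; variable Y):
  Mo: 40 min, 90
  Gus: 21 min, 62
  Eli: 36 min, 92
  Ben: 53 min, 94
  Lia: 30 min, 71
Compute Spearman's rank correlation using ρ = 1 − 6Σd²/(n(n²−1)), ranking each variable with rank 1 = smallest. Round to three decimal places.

0.900

Ranks of variable 1: 4, 1, 3, 5, 2
Ranks of variable 2: 3, 1, 4, 5, 2
d = r₁ − r₂: 1, 0, -1, 0, 0
d²: 1, 0, 1, 0, 0; Σd² = 2
ρ = 1 − 6·2/(5·24) = 1 − 12/120 = 0.900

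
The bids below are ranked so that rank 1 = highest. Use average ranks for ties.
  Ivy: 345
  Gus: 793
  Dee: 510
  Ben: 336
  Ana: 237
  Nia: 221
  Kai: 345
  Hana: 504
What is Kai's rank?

4.5

Sorted (descending): 793, 510, 504, 345, 345, 336, 237, 221
The 2 values of 345 occupy positions 4–5 → average rank (4+5)/2 = 4.5.
Kai has value 345 → rank 4.5.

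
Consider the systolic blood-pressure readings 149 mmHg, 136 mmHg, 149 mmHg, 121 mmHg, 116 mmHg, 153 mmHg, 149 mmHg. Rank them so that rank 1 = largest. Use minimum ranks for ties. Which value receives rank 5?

Sorted (descending): 153, 149, 149, 149, 136, 121, 116
The 3 values of 149 occupy positions 2–4 → each gets rank 2.
Rank 5 → value 136.

136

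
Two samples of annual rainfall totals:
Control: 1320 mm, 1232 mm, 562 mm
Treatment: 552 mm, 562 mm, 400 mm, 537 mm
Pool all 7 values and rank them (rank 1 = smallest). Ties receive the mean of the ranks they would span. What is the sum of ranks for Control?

17.5

Sorted (ascending): 400, 537, 552, 562, 562, 1232, 1320
The 2 values of 562 occupy positions 4–5 → average rank (4+5)/2 = 4.5.
Control values → pooled ranks: 1320→7, 1232→6, 562→4.5
Rank sum = 7 + 6 + 4.5 = 17.5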